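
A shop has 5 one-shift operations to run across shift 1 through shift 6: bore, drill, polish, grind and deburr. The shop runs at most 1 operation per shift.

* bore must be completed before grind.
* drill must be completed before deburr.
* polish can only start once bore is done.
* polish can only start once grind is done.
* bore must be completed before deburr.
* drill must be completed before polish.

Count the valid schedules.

48

Splitting on bore: it can be shift 1 (25), shift 2 (17), shift 3 (6). Listing each branch's schedules as (drill, polish, grind, deburr) by shift number:
bore=shift 1: (2,4,3,5) (2,4,3,6) (2,5,3,4) (2,5,3,6) (2,5,4,3) (2,5,4,6) (2,6,3,4) (2,6,3,5) (2,6,4,3) (2,6,4,5) (2,6,5,3) (2,6,5,4) (3,4,2,5) (3,4,2,6) (3,5,2,4) (3,5,2,6) (3,5,4,6) (3,6,2,4) (3,6,2,5) (3,6,4,5) (3,6,5,4) (4,5,2,6) (4,5,3,6) (4,6,2,5) (4,6,3,5) — 25.
bore=shift 2: (1,4,3,5) (1,4,3,6) (1,5,3,4) (1,5,3,6) (1,5,4,3) (1,5,4,6) (1,6,3,4) (1,6,3,5) (1,6,4,3) (1,6,4,5) (1,6,5,3) (1,6,5,4) (3,5,4,6) (3,6,4,5) (3,6,5,4) (4,5,3,6) (4,6,3,5) — 17.
bore=shift 3: (1,5,4,6) (1,6,4,5) (1,6,5,4) (2,5,4,6) (2,6,4,5) (2,6,5,4) — 6.
Summing: 25 + 17 + 6 = 48.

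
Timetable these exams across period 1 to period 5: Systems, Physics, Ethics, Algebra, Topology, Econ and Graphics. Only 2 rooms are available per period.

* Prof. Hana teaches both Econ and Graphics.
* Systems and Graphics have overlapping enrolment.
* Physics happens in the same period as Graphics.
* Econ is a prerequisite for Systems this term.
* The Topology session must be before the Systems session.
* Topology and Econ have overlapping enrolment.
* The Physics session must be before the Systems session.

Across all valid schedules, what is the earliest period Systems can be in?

Precedence pushes Systems to at least period 2.
Systems at period 4 is achievable: Ethics -> period 2, Algebra -> period 3, Topology -> period 2, Systems -> period 4, Graphics -> period 1, Physics -> period 1, Econ -> period 3.
Nothing earlier works — the conflict and capacity constraints rule out every period before period 4.

period 4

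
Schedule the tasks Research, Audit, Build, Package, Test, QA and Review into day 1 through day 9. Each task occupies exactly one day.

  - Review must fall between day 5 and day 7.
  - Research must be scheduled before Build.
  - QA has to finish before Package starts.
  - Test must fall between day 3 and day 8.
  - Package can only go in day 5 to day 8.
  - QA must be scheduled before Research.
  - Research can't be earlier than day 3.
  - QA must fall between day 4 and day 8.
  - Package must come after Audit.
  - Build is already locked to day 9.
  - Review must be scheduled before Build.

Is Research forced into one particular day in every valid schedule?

No

Research can be day 5 (e.g. Test in day 3, Build in day 9, QA in day 4, Audit in day 1, Package in day 5, Research in day 5, Review in day 5) or day 6 (e.g. Test -> day 3; Build -> day 9; QA -> day 4; Package -> day 5; Review -> day 5; Audit -> day 1; Research -> day 6).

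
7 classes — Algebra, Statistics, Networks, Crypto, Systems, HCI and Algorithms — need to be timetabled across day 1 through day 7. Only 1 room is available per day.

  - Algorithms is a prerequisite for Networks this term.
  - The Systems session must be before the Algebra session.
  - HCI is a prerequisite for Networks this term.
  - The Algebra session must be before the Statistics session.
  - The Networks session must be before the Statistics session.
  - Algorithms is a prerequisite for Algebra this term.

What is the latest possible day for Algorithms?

day 4

Downstream work caps Algorithms at day 5.
Algorithms at day 4 is achievable: Statistics in day 7; Algebra in day 5; Networks in day 6; Systems in day 1; Algorithms in day 4; HCI in day 2; Crypto in day 3.
Nothing later works — the capacity limit rule out every day after day 4.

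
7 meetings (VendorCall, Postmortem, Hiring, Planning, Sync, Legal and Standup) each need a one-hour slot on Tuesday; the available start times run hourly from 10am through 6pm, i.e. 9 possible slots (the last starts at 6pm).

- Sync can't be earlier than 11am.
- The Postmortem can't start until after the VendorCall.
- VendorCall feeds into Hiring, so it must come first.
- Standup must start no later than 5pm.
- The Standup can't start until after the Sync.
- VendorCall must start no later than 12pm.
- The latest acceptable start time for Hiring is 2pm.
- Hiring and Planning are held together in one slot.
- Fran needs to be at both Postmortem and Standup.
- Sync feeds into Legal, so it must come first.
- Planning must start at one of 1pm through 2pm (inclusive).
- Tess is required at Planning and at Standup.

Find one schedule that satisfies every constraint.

Standup -> 12pm; Legal -> 12pm; Hiring -> 1pm; Planning -> 1pm; Sync -> 11am; Postmortem -> 11am; VendorCall -> 10am

Checking: Sync(11am) before Standup(12pm); Sync(11am) before Legal(12pm); VendorCall(10am) before Hiring(1pm); VendorCall(10am) before Postmortem(11am); Planning(1pm) != Standup(12pm); Postmortem(11am) != Standup(12pm); Hiring = Planning = 1pm; VendorCall=10am in [10am,12pm]; Sync=11am in [11am,6pm]; Hiring=1pm in [10am,2pm]; Planning=1pm in [1pm,2pm]; Standup=12pm in [10am,5pm].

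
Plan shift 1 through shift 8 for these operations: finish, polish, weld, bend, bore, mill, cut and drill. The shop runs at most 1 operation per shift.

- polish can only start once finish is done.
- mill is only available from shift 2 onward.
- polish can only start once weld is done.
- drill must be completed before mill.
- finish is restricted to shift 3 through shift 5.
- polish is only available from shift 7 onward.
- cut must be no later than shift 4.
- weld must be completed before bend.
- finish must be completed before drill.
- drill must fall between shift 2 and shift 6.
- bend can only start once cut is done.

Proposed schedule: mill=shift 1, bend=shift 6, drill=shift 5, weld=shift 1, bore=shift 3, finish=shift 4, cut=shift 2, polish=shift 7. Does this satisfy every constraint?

No. mill is only available from shift 2 onward is not satisfied.

polish is only available from shift 7 onward — holds.
drill must be completed before mill — violated.
polish can only start once finish is done — holds.
cut must be no later than shift 4 — holds.
The shop runs at most 1 operation per shift — violated.
drill must fall between shift 2 and shift 6 — holds.
polish can only start once weld is done — holds.
finish must be completed before drill — holds.
weld must be completed before bend — holds.
finish is restricted to shift 3 through shift 5 — holds.
bend can only start once cut is done — holds.
mill is only available from shift 2 onward — violated.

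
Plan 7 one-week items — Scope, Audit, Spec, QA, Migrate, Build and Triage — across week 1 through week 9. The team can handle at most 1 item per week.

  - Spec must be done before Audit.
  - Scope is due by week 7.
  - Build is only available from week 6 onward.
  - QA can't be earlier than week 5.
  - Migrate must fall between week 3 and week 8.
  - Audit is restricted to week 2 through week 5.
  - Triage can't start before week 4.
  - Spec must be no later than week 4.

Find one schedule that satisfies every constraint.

QA in week 5, Migrate in week 3, Scope in week 7, Spec in week 1, Build in week 6, Audit in week 2, Triage in week 4

Checking: Spec(week 1) before Audit(week 2); Spec=week 1 in [week 1,week 4]; Scope=week 7 in [week 1,week 7]; Audit=week 2 in [week 2,week 5]; Migrate=week 3 in [week 3,week 8]; QA=week 5 in [week 5,week 9]; Build=week 6 in [week 6,week 9]; Triage=week 4 in [week 4,week 9]; max 1 per week (cap 1).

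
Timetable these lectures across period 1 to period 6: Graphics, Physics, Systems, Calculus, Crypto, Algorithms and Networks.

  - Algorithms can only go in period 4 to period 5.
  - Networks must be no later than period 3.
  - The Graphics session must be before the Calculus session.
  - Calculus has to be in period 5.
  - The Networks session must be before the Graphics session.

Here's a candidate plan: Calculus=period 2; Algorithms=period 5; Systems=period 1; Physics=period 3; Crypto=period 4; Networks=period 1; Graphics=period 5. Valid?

No. The Graphics session must be before the Calculus session is not satisfied.

Networks must be no later than period 3 — holds.
The Graphics session must be before the Calculus session — violated.
Algorithms can only go in period 4 to period 5 — holds.
Calculus has to be in period 5 — violated.
The Networks session must be before the Graphics session — holds.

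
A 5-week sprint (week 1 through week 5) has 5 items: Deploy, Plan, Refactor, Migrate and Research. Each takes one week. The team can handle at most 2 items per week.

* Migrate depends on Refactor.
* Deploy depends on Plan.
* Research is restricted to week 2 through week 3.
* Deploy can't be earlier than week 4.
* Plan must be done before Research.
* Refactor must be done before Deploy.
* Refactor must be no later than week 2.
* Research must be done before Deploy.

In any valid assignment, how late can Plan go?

Downstream work caps Plan at week 2.
Plan at week 2 is achievable: Deploy=week 4; Refactor=week 1; Plan=week 2; Research=week 3; Migrate=week 2.

week 2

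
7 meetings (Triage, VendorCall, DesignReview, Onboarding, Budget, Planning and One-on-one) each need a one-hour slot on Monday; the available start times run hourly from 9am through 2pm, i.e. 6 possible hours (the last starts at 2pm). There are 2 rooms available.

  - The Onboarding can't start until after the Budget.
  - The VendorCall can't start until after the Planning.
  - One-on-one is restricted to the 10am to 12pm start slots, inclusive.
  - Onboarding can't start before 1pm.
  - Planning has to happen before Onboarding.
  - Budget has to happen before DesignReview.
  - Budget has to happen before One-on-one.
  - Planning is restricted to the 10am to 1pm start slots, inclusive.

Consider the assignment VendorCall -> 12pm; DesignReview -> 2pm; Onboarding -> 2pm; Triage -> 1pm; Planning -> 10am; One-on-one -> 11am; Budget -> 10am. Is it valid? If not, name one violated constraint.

There are 2 rooms available — holds.
One-on-one is restricted to the 10am to 12pm start slots, inclusive — holds.
The VendorCall can't start until after the Planning — holds.
The Onboarding can't start until after the Budget — holds.
Budget has to happen before One-on-one — holds.
Planning has to happen before Onboarding — holds.
Budget has to happen before DesignReview — holds.
Onboarding can't start before 1pm — holds.
Planning is restricted to the 10am to 1pm start slots, inclusive — holds.

Yes, all constraints hold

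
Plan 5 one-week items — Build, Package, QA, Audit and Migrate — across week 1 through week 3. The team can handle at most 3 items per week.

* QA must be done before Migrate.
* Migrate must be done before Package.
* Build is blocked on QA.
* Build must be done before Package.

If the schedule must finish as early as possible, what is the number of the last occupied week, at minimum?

The precedence chain requires at least 3 distinct weeks.
With at most 3 per week and 5 work items, at least 2 weeks are needed.
3 works (last occupied week: week 3): for example Migrate in week 2, QA in week 1, Package in week 3, Audit in week 1, Build in week 2.

3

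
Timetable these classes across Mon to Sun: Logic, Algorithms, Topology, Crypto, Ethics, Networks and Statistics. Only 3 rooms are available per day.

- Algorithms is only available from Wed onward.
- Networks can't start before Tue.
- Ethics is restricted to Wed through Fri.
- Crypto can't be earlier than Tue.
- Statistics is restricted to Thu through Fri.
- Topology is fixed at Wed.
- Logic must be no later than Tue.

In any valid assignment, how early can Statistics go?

Statistics is available from Thu; Statistics's own window allows nothing later than Fri.
Statistics at Thu is achievable: Statistics=Thu; Networks=Tue; Algorithms=Wed; Logic=Mon; Crypto=Tue; Topology=Wed; Ethics=Wed.

Thu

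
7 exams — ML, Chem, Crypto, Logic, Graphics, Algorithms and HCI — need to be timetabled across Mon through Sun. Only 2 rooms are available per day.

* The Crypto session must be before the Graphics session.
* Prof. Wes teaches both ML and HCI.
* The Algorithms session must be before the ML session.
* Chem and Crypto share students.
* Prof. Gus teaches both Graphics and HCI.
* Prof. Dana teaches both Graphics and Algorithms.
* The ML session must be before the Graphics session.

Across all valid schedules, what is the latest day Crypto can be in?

Downstream work caps Crypto at Sat.
Crypto at Sat is achievable: ML -> Tue; Algorithms -> Mon; Chem -> Mon; Crypto -> Sat; Graphics -> Sun; Logic -> Tue; HCI -> Wed.

Sat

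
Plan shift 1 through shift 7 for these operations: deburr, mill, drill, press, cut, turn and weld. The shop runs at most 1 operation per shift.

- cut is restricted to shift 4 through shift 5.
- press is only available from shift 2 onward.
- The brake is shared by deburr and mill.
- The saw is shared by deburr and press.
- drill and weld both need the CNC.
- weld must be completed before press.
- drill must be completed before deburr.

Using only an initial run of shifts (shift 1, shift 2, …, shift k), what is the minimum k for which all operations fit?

The precedence chain requires at least 2 distinct shifts.
With at most 1 per shift and 7 operations, at least 7 shifts are needed.
cut can't be placed before shift 4, so the schedule must run through at least shift 4.
7 works (last occupied shift: shift 7): for example deburr in shift 5; turn in shift 7; drill in shift 3; weld in shift 1; cut in shift 4; mill in shift 6; press in shift 2.

7 shifts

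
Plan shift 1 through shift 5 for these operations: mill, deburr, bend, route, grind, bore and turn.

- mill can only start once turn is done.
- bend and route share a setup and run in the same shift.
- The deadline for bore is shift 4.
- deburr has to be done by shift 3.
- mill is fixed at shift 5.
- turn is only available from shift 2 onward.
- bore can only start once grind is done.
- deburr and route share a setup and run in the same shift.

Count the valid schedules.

Splitting on deburr: it can be shift 1 (18), shift 2 (18), shift 3 (18). Listing each branch's schedules as (mill, bend, route, grind, bore, turn) by shift number:
deburr=shift 1: (5,1,1,1,2,2) (5,1,1,1,2,3) (5,1,1,1,2,4) (5,1,1,1,3,2) (5,1,1,1,3,3) (5,1,1,1,3,4) (5,1,1,1,4,2) (5,1,1,1,4,3) (5,1,1,1,4,4) (5,1,1,2,3,2) (5,1,1,2,3,3) (5,1,1,2,3,4) (5,1,1,2,4,2) (5,1,1,2,4,3) (5,1,1,2,4,4) (5,1,1,3,4,2) (5,1,1,3,4,3) (5,1,1,3,4,4) — 18.
deburr=shift 2: (5,2,2,1,2,2) (5,2,2,1,2,3) (5,2,2,1,2,4) (5,2,2,1,3,2) (5,2,2,1,3,3) (5,2,2,1,3,4) (5,2,2,1,4,2) (5,2,2,1,4,3) (5,2,2,1,4,4) (5,2,2,2,3,2) (5,2,2,2,3,3) (5,2,2,2,3,4) (5,2,2,2,4,2) (5,2,2,2,4,3) (5,2,2,2,4,4) (5,2,2,3,4,2) (5,2,2,3,4,3) (5,2,2,3,4,4) — 18.
deburr=shift 3: (5,3,3,1,2,2) (5,3,3,1,2,3) (5,3,3,1,2,4) (5,3,3,1,3,2) (5,3,3,1,3,3) (5,3,3,1,3,4) (5,3,3,1,4,2) (5,3,3,1,4,3) (5,3,3,1,4,4) (5,3,3,2,3,2) (5,3,3,2,3,3) (5,3,3,2,3,4) (5,3,3,2,4,2) (5,3,3,2,4,3) (5,3,3,2,4,4) (5,3,3,3,4,2) (5,3,3,3,4,3) (5,3,3,3,4,4) — 18.
Summing: 18 + 18 + 18 = 54.

54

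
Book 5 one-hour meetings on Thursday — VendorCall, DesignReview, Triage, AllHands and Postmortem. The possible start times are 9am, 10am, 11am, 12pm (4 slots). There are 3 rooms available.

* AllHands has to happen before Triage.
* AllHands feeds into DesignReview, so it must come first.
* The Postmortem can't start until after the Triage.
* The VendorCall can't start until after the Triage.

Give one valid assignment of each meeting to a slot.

Postmortem=11am; Triage=10am; VendorCall=11am; AllHands=9am; DesignReview=10am

Checking: AllHands(9am) before Triage(10am); AllHands(9am) before DesignReview(10am); Triage(10am) before VendorCall(11am); Triage(10am) before Postmortem(11am); max 2 per slot (cap 3).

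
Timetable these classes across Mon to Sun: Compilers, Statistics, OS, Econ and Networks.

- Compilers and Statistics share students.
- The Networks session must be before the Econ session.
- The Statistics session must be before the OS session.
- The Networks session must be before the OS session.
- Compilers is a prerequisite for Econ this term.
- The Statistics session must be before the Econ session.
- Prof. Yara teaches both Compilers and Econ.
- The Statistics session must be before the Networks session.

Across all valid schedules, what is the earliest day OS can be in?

Wed

Precedence pushes OS to at least Wed.
OS at Wed is achievable: OS=Wed; Econ=Wed; Compilers=Tue; Statistics=Mon; Networks=Tue.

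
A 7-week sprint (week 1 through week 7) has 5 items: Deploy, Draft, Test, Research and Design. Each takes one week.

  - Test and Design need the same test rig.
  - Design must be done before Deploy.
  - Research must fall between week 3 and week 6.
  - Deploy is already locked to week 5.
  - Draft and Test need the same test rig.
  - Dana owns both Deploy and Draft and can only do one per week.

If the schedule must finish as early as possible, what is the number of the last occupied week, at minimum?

The precedence chain requires at least 2 distinct weeks.
Deploy can't be placed before week 5, so the schedule must run through at least week 5.
5 works (last occupied week: week 5): for example Design in week 1; Research in week 3; Draft in week 1; Test in week 2; Deploy in week 5.

5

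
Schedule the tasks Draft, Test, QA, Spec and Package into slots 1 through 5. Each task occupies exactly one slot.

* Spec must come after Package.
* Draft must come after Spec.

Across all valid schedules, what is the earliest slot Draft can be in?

Precedence pushes Draft to at least 3.
Draft at 3 is achievable: Test=1, Spec=2, Package=1, Draft=3, QA=1.

3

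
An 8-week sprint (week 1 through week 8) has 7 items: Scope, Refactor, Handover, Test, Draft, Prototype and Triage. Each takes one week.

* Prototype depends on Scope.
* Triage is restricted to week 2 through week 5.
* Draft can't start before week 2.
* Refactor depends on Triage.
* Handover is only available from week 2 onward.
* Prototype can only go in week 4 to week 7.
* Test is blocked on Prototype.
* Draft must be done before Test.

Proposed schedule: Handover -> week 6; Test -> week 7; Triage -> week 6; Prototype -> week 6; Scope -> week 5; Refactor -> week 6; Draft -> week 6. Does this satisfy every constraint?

No. Triage is restricted to week 2 through week 5 is not satisfied.

Refactor depends on Triage — violated.
Prototype can only go in week 4 to week 7 — holds.
Triage is restricted to week 2 through week 5 — violated.
Prototype depends on Scope — holds.
Draft must be done before Test — holds.
Test is blocked on Prototype — holds.
Handover is only available from week 2 onward — holds.
Draft can't start before week 2 — holds.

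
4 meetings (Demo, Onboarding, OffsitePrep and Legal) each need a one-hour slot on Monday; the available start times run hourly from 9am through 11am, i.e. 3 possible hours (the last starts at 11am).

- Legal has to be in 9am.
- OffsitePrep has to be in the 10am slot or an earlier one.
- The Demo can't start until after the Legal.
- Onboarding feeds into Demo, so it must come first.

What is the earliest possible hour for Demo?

10am

Precedence pushes Demo to at least 10am.
Demo at 10am is achievable: Legal -> 9am, OffsitePrep -> 9am, Onboarding -> 9am, Demo -> 10am.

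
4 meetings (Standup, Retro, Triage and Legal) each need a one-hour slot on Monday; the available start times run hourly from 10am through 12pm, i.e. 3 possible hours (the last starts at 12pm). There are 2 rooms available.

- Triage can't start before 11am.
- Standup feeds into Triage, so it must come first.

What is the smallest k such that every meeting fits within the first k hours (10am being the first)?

The precedence chain requires at least 2 distinct hours.
With at most 2 per hour and 4 meetings, at least 2 hours are needed.
2 works (last occupied hour: 11am): for example Legal in 11am, Standup in 10am, Retro in 10am, Triage in 11am.

2 hours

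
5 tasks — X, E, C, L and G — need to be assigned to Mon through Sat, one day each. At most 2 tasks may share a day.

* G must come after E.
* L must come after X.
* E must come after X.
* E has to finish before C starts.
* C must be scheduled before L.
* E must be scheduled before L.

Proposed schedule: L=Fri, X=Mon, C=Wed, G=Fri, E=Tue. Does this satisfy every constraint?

Valid

E has to finish before C starts — holds.
E must be scheduled before L — holds.
L must come after X — holds.
G must come after E — holds.
E must come after X — holds.
At most 2 tasks may share a day — holds.
C must be scheduled before L — holds.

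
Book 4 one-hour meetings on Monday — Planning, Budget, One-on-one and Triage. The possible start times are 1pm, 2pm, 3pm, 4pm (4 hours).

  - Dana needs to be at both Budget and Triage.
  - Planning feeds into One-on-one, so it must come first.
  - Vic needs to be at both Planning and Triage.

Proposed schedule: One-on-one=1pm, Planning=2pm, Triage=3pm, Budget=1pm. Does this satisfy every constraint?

Invalid. Planning feeds into One-on-one, so it must come first.

Planning feeds into One-on-one, so it must come first — violated.
Vic needs to be at both Planning and Triage — holds.
Dana needs to be at both Budget and Triage — holds.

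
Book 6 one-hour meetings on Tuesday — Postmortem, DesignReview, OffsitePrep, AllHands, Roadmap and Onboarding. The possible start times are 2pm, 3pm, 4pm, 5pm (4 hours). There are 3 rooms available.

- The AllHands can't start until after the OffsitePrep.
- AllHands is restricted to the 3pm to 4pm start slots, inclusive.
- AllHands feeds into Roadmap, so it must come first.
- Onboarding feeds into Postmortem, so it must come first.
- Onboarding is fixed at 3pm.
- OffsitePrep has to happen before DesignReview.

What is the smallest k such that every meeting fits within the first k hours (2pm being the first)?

3 hours

The precedence chain requires at least 3 distinct hours.
With at most 3 per hour and 6 meetings, at least 2 hours are needed.
3 works (last occupied hour: 4pm): for example Postmortem in 4pm; AllHands in 3pm; OffsitePrep in 2pm; Onboarding in 3pm; DesignReview in 3pm; Roadmap in 4pm.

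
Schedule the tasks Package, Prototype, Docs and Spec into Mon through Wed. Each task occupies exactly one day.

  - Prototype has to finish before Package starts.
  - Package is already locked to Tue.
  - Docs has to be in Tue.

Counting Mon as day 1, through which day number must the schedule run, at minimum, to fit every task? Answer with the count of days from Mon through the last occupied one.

2

The precedence chain requires at least 2 distinct days.
2 works (last occupied day: Tue): for example Package -> Tue; Spec -> Mon; Prototype -> Mon; Docs -> Tue.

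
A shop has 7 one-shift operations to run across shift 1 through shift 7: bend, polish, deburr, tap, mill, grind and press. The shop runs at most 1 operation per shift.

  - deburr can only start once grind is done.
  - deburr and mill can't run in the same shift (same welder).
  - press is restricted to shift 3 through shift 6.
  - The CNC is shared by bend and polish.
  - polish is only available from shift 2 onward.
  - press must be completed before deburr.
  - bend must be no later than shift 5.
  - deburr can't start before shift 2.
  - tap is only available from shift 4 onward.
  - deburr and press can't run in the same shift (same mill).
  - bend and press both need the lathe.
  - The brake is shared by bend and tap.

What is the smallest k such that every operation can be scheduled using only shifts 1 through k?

7 shifts

The precedence chain requires at least 2 distinct shifts.
With at most 1 per shift and 7 operations, at least 7 shifts are needed.
tap can't be placed before shift 4, so the schedule must run through at least shift 4.
7 works (last occupied shift: shift 7): for example polish in shift 6; tap in shift 4; bend in shift 1; deburr in shift 5; mill in shift 7; press in shift 3; grind in shift 2.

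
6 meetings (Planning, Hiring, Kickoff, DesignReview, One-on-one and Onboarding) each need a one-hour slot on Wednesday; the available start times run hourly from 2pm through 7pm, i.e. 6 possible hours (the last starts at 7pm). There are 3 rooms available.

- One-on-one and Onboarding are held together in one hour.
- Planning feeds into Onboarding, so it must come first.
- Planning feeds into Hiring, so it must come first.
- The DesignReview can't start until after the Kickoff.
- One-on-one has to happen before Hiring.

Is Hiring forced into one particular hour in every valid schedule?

Hiring can be 4pm (e.g. Kickoff -> 2pm; One-on-one -> 3pm; Hiring -> 4pm; DesignReview -> 3pm; Planning -> 2pm; Onboarding -> 3pm) or 5pm (e.g. Planning=2pm, One-on-one=3pm, Kickoff=2pm, Hiring=5pm, DesignReview=3pm, Onboarding=3pm).

No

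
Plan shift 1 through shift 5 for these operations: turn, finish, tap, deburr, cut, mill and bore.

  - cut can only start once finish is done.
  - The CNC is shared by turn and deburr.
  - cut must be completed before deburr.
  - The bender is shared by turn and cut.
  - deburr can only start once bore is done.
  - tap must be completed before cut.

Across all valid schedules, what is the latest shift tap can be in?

Downstream work caps tap at shift 3.
tap at shift 3 is achievable: mill -> shift 1, finish -> shift 1, cut -> shift 4, deburr -> shift 5, turn -> shift 1, bore -> shift 1, tap -> shift 3.

shift 3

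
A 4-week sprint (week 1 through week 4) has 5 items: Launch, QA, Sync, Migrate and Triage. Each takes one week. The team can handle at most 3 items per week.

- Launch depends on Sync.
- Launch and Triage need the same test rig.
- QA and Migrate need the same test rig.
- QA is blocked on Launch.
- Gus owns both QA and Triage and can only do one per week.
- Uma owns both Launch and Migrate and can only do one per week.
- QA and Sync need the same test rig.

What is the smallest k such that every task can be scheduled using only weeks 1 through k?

The precedence chain requires at least 3 distinct weeks.
With at most 3 per week and 5 tasks, at least 2 weeks are needed.
3 works (last occupied week: week 3): for example QA=week 3; Migrate=week 1; Sync=week 1; Triage=week 1; Launch=week 2.

3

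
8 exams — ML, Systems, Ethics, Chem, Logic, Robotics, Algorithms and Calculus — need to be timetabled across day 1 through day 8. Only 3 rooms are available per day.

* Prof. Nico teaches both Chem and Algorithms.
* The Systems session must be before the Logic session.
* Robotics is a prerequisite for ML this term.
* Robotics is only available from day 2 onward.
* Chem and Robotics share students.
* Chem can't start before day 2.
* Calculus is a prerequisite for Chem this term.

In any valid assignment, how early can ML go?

Precedence pushes ML to at least day 3.
ML at day 3 is achievable: Robotics in day 2, Ethics in day 1, Algorithms in day 2, ML in day 3, Calculus in day 1, Systems in day 1, Logic in day 2, Chem in day 3.

day 3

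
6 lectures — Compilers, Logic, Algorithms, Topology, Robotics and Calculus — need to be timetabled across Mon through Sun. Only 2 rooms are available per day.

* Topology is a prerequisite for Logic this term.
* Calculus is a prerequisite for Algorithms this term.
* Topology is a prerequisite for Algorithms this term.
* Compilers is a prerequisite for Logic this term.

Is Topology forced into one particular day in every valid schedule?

Topology can be Mon (e.g. Compilers -> Mon, Topology -> Mon, Calculus -> Tue, Algorithms -> Wed, Logic -> Tue, Robotics -> Wed) or Tue (e.g. Calculus in Mon, Algorithms in Wed, Logic in Wed, Compilers in Mon, Topology in Tue, Robotics in Tue).

No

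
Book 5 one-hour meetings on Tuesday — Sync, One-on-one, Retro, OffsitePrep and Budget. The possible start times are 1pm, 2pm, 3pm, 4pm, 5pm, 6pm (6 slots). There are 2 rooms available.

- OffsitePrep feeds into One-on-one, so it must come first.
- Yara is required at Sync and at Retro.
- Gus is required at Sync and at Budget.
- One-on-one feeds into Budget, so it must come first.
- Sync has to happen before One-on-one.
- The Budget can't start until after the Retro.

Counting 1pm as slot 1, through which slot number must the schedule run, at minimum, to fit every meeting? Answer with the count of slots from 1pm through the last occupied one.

3

The precedence chain requires at least 3 distinct slots.
With at most 2 per slot and 5 meetings, at least 3 slots are needed.
3 works (last occupied slot: 3pm): for example Retro in 2pm; OffsitePrep in 1pm; Sync in 1pm; Budget in 3pm; One-on-one in 2pm.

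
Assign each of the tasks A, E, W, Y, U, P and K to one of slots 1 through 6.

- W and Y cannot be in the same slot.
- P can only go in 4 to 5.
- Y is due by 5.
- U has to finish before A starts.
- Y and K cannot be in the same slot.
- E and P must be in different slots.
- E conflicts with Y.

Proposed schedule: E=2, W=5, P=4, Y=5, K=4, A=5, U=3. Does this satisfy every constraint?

No. W and Y cannot be in the same slot is not satisfied.

W and Y cannot be in the same slot — violated.
P can only go in 4 to 5 — holds.
Y and K cannot be in the same slot — holds.
U has to finish before A starts — holds.
E and P must be in different slots — holds.
Y is due by 5 — holds.
E conflicts with Y — holds.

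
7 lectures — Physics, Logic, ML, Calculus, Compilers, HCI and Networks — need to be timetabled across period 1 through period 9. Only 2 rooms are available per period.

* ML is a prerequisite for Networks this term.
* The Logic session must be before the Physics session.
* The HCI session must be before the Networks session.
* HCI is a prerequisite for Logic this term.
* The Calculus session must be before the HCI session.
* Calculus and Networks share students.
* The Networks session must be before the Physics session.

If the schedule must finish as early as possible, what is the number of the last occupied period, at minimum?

The precedence chain requires at least 4 distinct periods.
With at most 2 per period and 7 lectures, at least 4 periods are needed.
4 works (last occupied period: period 4): for example Compilers -> period 2, ML -> period 1, Physics -> period 4, Logic -> period 3, Calculus -> period 1, HCI -> period 2, Networks -> period 3.

period 4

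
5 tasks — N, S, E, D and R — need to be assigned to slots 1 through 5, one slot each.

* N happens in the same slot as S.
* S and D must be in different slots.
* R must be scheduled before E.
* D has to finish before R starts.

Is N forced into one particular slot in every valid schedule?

No

N can be 1 (e.g. R in 3, D in 2, E in 4, S in 1, N in 1) or 2 (e.g. R in 2, E in 3, N in 2, D in 1, S in 2).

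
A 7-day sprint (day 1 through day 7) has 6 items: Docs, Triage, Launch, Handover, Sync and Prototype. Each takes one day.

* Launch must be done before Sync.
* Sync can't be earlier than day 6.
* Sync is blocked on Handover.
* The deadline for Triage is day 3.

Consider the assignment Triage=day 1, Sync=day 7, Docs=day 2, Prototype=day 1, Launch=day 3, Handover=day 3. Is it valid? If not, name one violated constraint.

Yes, all constraints hold

The deadline for Triage is day 3 — holds.
Launch must be done before Sync — holds.
Sync can't be earlier than day 6 — holds.
Sync is blocked on Handover — holds.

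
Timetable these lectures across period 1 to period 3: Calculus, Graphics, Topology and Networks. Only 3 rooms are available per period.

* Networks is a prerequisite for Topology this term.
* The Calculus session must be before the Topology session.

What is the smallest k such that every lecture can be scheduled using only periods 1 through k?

The precedence chain requires at least 2 distinct periods.
With at most 3 per period and 4 lectures, at least 2 periods are needed.
2 works (last occupied period: period 2): for example Calculus -> period 1; Graphics -> period 1; Topology -> period 2; Networks -> period 1.

2 periods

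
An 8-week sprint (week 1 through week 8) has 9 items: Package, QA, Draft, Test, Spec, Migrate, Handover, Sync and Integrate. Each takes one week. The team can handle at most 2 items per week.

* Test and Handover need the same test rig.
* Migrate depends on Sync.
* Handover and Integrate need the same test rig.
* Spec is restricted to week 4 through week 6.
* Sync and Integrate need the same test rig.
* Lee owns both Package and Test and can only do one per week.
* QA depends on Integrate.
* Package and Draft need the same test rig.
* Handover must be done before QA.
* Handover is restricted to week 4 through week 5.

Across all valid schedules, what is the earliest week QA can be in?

week 5

Precedence pushes QA to at least week 5.
QA at week 5 is achievable: QA in week 5; Draft in week 3; Handover in week 4; Spec in week 4; Package in week 1; Sync in week 1; Test in week 3; Integrate in week 2; Migrate in week 2.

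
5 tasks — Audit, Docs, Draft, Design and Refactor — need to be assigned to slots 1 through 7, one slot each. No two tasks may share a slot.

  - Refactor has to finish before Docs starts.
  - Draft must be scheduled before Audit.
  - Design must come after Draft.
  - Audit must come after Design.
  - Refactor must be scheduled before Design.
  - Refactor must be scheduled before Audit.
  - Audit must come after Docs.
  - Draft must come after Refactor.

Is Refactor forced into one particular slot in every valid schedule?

Refactor can be 1 (e.g. Design in 3, Audit in 5, Docs in 4, Draft in 2, Refactor in 1) or 2 (e.g. Draft -> 3, Audit -> 6, Design -> 4, Refactor -> 2, Docs -> 5).

No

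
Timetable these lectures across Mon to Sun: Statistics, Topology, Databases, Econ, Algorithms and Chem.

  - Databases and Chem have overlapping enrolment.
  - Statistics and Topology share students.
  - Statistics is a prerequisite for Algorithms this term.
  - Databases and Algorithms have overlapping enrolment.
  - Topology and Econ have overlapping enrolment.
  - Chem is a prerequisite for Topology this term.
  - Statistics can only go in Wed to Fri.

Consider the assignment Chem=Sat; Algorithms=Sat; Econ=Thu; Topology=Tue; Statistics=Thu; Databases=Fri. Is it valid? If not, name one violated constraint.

No. Chem is a prerequisite for Topology this term is not satisfied.

Databases and Algorithms have overlapping enrolment — holds.
Statistics can only go in Wed to Fri — holds.
Statistics and Topology share students — holds.
Statistics is a prerequisite for Algorithms this term — holds.
Topology and Econ have overlapping enrolment — holds.
Chem is a prerequisite for Topology this term — violated.
Databases and Chem have overlapping enrolment — holds.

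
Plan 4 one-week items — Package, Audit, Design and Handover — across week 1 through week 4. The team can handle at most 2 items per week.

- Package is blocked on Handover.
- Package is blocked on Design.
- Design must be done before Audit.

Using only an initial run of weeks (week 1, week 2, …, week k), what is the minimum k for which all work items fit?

2

The precedence chain requires at least 2 distinct weeks.
With at most 2 per week and 4 work items, at least 2 weeks are needed.
2 works (last occupied week: week 2): for example Audit -> week 2; Design -> week 1; Handover -> week 1; Package -> week 2.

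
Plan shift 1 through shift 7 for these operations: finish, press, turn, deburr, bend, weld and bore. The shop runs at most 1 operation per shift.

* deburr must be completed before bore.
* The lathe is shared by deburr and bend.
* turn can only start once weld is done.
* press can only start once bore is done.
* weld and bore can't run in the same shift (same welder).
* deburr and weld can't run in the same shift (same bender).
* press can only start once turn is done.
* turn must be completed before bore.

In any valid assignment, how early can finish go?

shift 1

finish at shift 1 is achievable: deburr=shift 4; bend=shift 7; press=shift 6; weld=shift 2; finish=shift 1; turn=shift 3; bore=shift 5.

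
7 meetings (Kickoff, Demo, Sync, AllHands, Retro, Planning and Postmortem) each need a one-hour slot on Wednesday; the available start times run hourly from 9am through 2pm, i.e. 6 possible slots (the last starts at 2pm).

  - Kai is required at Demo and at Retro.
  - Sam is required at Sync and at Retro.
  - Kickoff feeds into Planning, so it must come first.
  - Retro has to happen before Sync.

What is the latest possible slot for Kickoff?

1pm

Downstream work caps Kickoff at 1pm.
Kickoff at 1pm is achievable: Retro in 9am, AllHands in 9am, Kickoff in 1pm, Sync in 10am, Postmortem in 9am, Planning in 2pm, Demo in 10am.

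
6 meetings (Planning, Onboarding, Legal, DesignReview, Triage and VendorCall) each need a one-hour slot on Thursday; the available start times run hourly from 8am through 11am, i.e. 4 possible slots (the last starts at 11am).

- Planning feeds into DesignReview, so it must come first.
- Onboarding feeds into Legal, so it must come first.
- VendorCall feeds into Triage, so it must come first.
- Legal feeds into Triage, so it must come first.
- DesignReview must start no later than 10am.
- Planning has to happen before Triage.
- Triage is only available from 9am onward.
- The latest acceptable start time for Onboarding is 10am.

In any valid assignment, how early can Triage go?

Triage is available from 9am; precedence pushes Triage to at least 10am.
Triage at 10am is achievable: Planning -> 8am; VendorCall -> 8am; Legal -> 9am; Triage -> 10am; DesignReview -> 9am; Onboarding -> 8am.

10am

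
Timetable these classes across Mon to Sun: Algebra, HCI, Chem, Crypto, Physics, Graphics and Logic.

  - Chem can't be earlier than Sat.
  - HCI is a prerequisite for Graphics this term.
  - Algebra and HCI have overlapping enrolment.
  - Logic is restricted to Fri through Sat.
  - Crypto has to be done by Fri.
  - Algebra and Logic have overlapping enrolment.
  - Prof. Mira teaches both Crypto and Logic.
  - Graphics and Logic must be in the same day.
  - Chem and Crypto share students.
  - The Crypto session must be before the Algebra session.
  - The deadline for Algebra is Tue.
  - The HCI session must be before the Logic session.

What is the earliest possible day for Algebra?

Precedence pushes Algebra to at least Tue; Algebra's own window allows nothing later than Tue.
Algebra at Tue is achievable: Algebra=Tue; Logic=Fri; Graphics=Fri; Chem=Sat; Crypto=Mon; Physics=Mon; HCI=Mon.

Tue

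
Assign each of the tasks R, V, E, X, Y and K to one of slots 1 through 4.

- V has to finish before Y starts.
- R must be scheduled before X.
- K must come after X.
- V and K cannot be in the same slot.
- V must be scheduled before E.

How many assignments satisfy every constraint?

55

Splitting on R: it can be 1 (41), 2 (14). Listing each branch's schedules as (V, E, X, Y, K):
R=1: (1,2,2,2,3) (1,2,2,2,4) (1,2,2,3,3) (1,2,2,3,4) (1,2,2,4,3) (1,2,2,4,4) (1,2,3,2,4) (1,2,3,3,4) (1,2,3,4,4) (1,3,2,2,3) (1,3,2,2,4) (1,3,2,3,3) (1,3,2,3,4) (1,3,2,4,3) (1,3,2,4,4) (1,3,3,2,4) (1,3,3,3,4) (1,3,3,4,4) (1,4,2,2,3) (1,4,2,2,4) (1,4,2,3,3) (1,4,2,3,4) (1,4,2,4,3) (1,4,2,4,4) (1,4,3,2,4) (1,4,3,3,4) (1,4,3,4,4) (2,3,2,3,3) (2,3,2,3,4) (2,3,2,4,3) (2,3,2,4,4) (2,3,3,3,4) (2,3,3,4,4) (2,4,2,3,3) (2,4,2,3,4) (2,4,2,4,3) (2,4,2,4,4) (2,4,3,3,4) (2,4,3,4,4) (3,4,2,4,4) (3,4,3,4,4) — 41.
R=2: (1,2,3,2,4) (1,2,3,3,4) (1,2,3,4,4) (1,3,3,2,4) (1,3,3,3,4) (1,3,3,4,4) (1,4,3,2,4) (1,4,3,3,4) (1,4,3,4,4) (2,3,3,3,4) (2,3,3,4,4) (2,4,3,3,4) (2,4,3,4,4) (3,4,3,4,4) — 14.
Summing: 41 + 14 = 55.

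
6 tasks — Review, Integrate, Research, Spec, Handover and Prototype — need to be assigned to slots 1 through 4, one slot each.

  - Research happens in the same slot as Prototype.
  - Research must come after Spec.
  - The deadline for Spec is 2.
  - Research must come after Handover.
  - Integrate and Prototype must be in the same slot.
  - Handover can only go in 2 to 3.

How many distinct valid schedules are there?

Splitting on Review: it can be 1 (6), 2 (6), 3 (6), 4 (6). Listing each branch's schedules as (Integrate, Research, Spec, Handover, Prototype):
Review=1: (3,3,1,2,3) (3,3,2,2,3) (4,4,1,2,4) (4,4,1,3,4) (4,4,2,2,4) (4,4,2,3,4) — 6.
Review=2: (3,3,1,2,3) (3,3,2,2,3) (4,4,1,2,4) (4,4,1,3,4) (4,4,2,2,4) (4,4,2,3,4) — 6.
Review=3: (3,3,1,2,3) (3,3,2,2,3) (4,4,1,2,4) (4,4,1,3,4) (4,4,2,2,4) (4,4,2,3,4) — 6.
Review=4: (3,3,1,2,3) (3,3,2,2,3) (4,4,1,2,4) (4,4,1,3,4) (4,4,2,2,4) (4,4,2,3,4) — 6.
Summing: 6 + 6 + 6 + 6 = 24.

24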